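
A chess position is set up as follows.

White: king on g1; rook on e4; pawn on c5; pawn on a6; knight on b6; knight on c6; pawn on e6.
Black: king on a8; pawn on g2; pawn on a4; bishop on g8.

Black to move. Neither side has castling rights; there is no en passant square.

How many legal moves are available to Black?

Black to move; king on a8.
In check: yes, from the white knight on b6.
Legal moves: none.
Count: 0.

0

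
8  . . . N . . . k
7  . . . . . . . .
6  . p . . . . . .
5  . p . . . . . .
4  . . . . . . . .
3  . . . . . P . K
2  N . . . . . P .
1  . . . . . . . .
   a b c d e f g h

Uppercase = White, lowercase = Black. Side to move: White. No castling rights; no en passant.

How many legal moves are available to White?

14

White to move; king on h3.
In check: no.
Legal moves: Nf7+, Nb7, Ne6, Nc6, Kh4, Kg4, Kg3, Kh2, Nb4, Nc3, Nc1, f4, g3, g4.
Count: 14.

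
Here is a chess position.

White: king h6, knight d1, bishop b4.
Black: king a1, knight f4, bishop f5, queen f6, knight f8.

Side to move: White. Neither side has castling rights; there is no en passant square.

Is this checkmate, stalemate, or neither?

White to move; white king on h6.
In check: yes, from the black queen on f6.
King squares — g5: attacked by Qf6; h5: attacked by Nf4; g6: attacked by Nf4; g7: attacked by Qf6; h7: attacked by Bf5.
Legal moves for White: none.
In check with no legal moves → checkmate.

checkmate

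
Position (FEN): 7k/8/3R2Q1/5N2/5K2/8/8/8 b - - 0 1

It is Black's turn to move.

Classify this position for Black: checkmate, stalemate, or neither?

stalemate

Black to move; black king on h8.
In check: no.
King squares — g7: attacked by Nf5; h7: attacked by Qg6; g8: attacked by Qg6.
Legal moves for Black: none.
Not in check and no legal moves → stalemate.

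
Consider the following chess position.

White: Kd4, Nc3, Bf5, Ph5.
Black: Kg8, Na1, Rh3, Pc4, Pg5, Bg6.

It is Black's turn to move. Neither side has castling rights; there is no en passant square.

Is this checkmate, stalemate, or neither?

neither

Black to move; black king on g8.
In check: no.
Legal moves for Black include: Kh8, Kf8, Kh7, Kg7, Kf7, Be8, Bh7, Bf7, Bxh5, Bxf5, Rxh5, Rh4+, Rg3, Rf3, Re3, Rd3+, Rxc3, Rh2, ... (list truncated; more exist).
Black has legal moves and is not in check → neither.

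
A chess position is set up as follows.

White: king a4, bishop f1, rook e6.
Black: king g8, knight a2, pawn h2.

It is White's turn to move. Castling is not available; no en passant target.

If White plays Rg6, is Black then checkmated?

After Rg6: black king on g8; in check: yes, from the white rook on g6.
Black has 4 legal replies: Kh8, Kf8, Kh7, Kf7.
In check but a legal move exists → not checkmate.

no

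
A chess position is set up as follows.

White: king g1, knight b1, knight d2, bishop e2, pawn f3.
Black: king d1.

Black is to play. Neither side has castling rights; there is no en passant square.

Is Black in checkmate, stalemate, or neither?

neither

Black to move; black king on d1.
In check: yes, from the white bishop on e2.
Legal moves for Black: Kxe2, Kc2, Ke1, Kc1.
Black is in check but has 4 legal moves → neither.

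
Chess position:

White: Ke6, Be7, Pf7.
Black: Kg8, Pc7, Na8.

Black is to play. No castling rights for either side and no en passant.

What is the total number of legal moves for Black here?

3

Black to move; king on g8.
In check: yes, from the white pawn on f7.
Legal moves: Kh8, Kh7, Kg7.
Count: 3.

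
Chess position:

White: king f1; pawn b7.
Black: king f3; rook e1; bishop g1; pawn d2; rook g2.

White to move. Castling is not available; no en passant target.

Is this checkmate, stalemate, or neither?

checkmate

White to move; white king on f1.
In check: yes, from the black rook on e1.
King squares — e1: attacked by Pd2; g1: attacked by Re1; e2: attacked by Re1; f2: attacked by Bg1; g2: attacked by Kf3.
Legal moves for White: none.
In check with no legal moves → checkmate.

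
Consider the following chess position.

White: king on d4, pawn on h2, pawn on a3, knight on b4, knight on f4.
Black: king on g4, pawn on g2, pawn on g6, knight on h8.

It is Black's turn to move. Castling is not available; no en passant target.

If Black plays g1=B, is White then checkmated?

no

After g1=B: white king on d4; in check: yes, from the black bishop on g1.
White has 6 legal replies: Ke5, Kd5, Ke4, Kc4, Kd3, Kc3.
In check but a legal move exists → not checkmate.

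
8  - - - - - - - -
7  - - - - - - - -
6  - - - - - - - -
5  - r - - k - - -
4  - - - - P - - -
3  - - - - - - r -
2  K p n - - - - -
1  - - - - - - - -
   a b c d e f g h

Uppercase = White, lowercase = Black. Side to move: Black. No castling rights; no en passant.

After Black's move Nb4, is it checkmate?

no

After Nb4: white king on a2; in check: yes, from the black knight on b4.
White has 2 legal replies: Kxb2, Kb1.
In check but a legal move exists → not checkmate.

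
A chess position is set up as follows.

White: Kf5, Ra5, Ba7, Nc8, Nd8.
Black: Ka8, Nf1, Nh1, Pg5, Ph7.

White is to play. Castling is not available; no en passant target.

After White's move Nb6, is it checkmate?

After Nb6: black king on a8; in check: yes, from the white knight on b6.
King squares — a7: attacked by Ra5; b7: attacked by Nd8; b8: attacked by Ba7.
Black has no legal moves → checkmate.

yes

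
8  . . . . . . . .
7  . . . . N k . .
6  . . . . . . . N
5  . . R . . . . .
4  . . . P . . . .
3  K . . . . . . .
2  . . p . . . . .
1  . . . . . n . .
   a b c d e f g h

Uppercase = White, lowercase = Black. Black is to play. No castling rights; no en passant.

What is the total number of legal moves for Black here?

Black to move; king on f7.
In check: yes, from the white knight on h6.
Legal moves: Kf8, Ke8, Kg7, Kxe7, Kf6, Ke6.
Count: 6.

6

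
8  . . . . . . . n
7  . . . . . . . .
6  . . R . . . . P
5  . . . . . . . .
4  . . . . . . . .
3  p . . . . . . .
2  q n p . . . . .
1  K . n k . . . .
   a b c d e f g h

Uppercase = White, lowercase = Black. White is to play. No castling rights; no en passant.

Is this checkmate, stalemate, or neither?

White to move; white king on a1.
In check: yes, from the black queen on a2.
King squares — b1: attacked by Qa2; a2: attacked by Nc1; b2: attacked by Qa2.
Legal moves for White: none.
In check with no legal moves → checkmate.

checkmate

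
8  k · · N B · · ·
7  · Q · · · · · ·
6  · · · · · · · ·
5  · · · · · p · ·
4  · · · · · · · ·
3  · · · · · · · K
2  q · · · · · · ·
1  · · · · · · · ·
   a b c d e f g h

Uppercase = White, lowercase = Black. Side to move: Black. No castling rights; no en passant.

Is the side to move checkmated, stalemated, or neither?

checkmate

Black to move; black king on a8.
In check: yes, from the white queen on b7.
King squares — a7: attacked by Qb7; b7: attacked by Nd8; b8: attacked by Qb7.
Legal moves for Black: none.
In check with no legal moves → checkmate.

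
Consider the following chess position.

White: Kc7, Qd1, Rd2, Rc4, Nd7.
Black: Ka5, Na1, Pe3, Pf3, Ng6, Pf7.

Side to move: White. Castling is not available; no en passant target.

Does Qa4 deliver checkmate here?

yes

After Qa4: black king on a5; in check: yes, from the white queen on a4.
King squares — a4: attacked by Rc4; b4: attacked by Qa4; b5: attacked by Qa4; a6: attacked by Qa4; b6: attacked by Kc7.
Black has no legal moves → checkmate.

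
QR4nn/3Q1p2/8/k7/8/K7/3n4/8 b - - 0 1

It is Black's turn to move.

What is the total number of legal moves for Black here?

Black to move; king on a5.
In check: yes, from the white queen on a8.
Legal moves: none.
Count: 0.

0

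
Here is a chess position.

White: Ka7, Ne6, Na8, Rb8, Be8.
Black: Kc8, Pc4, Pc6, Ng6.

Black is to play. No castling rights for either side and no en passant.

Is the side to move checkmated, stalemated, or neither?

checkmate

Black to move; black king on c8.
In check: yes, from the white rook on b8.
King squares — b7: attacked by Ka7; c7: attacked by Ne6; d7: attacked by Be8; b8: attacked by Ka7; d8: attacked by Ne6.
Legal moves for Black: none.
In check with no legal moves → checkmate.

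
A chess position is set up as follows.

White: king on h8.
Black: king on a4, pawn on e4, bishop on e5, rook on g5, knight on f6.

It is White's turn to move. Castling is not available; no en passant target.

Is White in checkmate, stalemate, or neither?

stalemate

White to move; white king on h8.
In check: no.
King squares — g7: attacked by Rg5; h7: attacked by Nf6; g8: attacked by Rg5.
Legal moves for White: none.
Not in check and no legal moves → stalemate.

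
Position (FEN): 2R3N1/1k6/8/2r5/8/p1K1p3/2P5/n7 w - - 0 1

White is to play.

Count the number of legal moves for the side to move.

White to move; king on c3.
In check: yes, from the black rook on c5.
Legal moves: Kd4, Kb4, Kd3, Rxc5.
Count: 4.

4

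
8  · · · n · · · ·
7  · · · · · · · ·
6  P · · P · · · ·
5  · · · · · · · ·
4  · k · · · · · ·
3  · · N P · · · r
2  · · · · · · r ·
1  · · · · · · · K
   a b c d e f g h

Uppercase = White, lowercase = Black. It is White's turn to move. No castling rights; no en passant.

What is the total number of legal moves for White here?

1

White to move; king on h1.
In check: yes, from the black rook on h3.
Legal moves: Kxg2.
Count: 1.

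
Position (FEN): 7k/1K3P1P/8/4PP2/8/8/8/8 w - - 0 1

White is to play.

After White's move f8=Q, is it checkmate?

no

After f8=Q: black king on h8; in check: yes, from the white queen on f8.
Black has 1 legal reply: Kxh7.
In check but a legal move exists → not checkmate.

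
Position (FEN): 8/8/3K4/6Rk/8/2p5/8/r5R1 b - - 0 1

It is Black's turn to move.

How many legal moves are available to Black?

Black to move; king on h5.
In check: yes, from the white rook on g5.
Legal moves: Kh6, Kh4.
Count: 2.

2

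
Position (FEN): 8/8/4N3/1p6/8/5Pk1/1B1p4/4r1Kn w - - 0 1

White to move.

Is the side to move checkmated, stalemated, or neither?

White to move; white king on g1.
In check: yes, from the black rook on e1.
King squares — f1: attacked by Re1; h1: attacked by Re1; f2: attacked by Nh1; g2: attacked by Kg3; h2: attacked by Kg3.
Legal moves for White: none.
In check with no legal moves → checkmate.

checkmate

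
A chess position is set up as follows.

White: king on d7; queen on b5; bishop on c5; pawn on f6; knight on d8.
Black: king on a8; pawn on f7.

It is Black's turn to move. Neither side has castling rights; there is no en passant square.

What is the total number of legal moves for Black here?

Black to move; king on a8.
In check: no.
Legal moves: none.
Count: 0.

0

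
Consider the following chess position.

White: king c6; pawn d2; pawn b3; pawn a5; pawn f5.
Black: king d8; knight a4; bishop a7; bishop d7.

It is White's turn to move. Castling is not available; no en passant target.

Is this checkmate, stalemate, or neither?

White to move; white king on c6.
In check: yes, from the black bishop on d7.
King squares — b5: attacked by Bd7; c5: attacked by Na4; d5: available; b6: attacked by Na4; d6: available; b7: available; c7: attacked by Kd8; d7: attacked by Kd8.
Legal moves for White: Kb7, Kd6, Kd5.
White is in check but has 3 legal moves → neither.

neither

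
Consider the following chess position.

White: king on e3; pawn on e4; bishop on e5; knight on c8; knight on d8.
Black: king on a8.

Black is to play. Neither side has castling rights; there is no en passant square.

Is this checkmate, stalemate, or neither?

stalemate

Black to move; black king on a8.
In check: no.
King squares — a7: attacked by Nc8; b7: attacked by Nd8; b8: attacked by Be5.
Legal moves for Black: none.
Not in check and no legal moves → stalemate.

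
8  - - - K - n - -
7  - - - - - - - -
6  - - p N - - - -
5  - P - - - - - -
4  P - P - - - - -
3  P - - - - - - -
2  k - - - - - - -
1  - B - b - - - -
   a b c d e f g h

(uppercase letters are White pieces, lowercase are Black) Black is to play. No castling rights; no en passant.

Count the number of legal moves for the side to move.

5

Black to move; king on a2.
In check: yes, from the white bishop on b1.
Legal moves: Kb3, Kxa3, Kb2, Kxb1, Ka1.
Count: 5.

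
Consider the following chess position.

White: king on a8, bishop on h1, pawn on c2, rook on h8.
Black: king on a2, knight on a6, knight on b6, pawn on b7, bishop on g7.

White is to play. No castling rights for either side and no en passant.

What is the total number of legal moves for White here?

2

White to move; king on a8.
In check: yes, from the black knight on b6.
Legal moves: Kxb7, Ka7.
Count: 2.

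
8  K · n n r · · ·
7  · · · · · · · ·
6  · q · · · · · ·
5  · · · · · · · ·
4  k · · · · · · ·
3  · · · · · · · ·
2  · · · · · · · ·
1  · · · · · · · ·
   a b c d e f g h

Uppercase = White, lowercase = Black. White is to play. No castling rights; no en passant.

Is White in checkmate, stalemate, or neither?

White to move; white king on a8.
In check: no.
King squares — a7: attacked by Qb6; b7: attacked by Qb6; b8: attacked by Qb6.
Legal moves for White: none.
Not in check and no legal moves → stalemate.

stalemate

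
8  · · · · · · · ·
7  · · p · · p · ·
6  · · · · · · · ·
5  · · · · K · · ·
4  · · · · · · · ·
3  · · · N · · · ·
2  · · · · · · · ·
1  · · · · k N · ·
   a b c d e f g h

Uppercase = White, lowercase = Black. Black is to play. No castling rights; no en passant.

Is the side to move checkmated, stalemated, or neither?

neither

Black to move; black king on e1.
In check: yes, from the white knight on d3.
King squares — d1: available; f1: available; d2: attacked by Nf1; e2: available; f2: attacked by Nd3.
Legal moves for Black: Ke2, Kxf1, Kd1.
Black is in check but has 3 legal moves → neither.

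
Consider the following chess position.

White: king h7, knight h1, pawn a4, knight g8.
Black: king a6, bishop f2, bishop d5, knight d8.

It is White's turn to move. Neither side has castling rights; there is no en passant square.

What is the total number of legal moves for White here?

10

White to move; king on h7.
In check: no.
Legal moves: Ne7, Nh6, Nf6, Kh8, Kg7, Kh6, Kg6, Ng3, Nxf2, a5.
Count: 10.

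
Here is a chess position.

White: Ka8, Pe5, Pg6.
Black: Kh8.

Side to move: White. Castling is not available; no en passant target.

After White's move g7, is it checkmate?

no

After g7: black king on h8; in check: yes, from the white pawn on g7.
Black has 3 legal replies: Kg8, Kh7, Kxg7.
In check but a legal move exists → not checkmate.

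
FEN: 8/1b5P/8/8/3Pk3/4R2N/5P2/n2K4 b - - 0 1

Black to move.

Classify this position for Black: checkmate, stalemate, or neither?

neither

Black to move; black king on e4.
In check: yes, from the white rook on e3.
King squares — d3: attacked by Re3; e3: attacked by Pf2; f3: attacked by Re3; d4: available; f4: attacked by Nh3; d5: available; e5: attacked by Re3; f5: available.
Legal moves for Black: Kf5, Kd5, Kxd4.
Black is in check but has 3 legal moves → neither.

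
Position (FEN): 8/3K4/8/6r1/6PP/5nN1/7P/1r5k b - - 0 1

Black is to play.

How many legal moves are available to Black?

3

Black to move; king on h1.
In check: yes, from the white knight on g3.
Legal moves: Kxh2, Kg2, Kg1.
Count: 3.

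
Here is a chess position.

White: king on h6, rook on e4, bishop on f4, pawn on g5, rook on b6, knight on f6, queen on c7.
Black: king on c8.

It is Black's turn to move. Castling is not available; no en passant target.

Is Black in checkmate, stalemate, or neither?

Black to move; black king on c8.
In check: yes, from the white queen on c7.
King squares — b7: attacked by Rb6; c7: attacked by Bf4; d7: attacked by Nf6; b8: attacked by Rb6; d8: attacked by Qc7.
Legal moves for Black: none.
In check with no legal moves → checkmate.

checkmate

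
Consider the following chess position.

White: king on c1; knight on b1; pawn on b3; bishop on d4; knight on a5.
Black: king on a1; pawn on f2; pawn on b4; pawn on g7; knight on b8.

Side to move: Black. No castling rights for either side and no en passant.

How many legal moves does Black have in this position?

Black to move; king on a1.
In check: yes, from the white bishop on d4.
Legal moves: Ka2.
Count: 1.

1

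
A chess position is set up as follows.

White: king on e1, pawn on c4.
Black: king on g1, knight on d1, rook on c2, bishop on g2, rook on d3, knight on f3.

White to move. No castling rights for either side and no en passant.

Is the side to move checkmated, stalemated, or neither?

White to move; white king on e1.
In check: yes, from the black knight on f3.
King squares — d1: attacked by Rd3; f1: attacked by Kg1; d2: attacked by Rc2; e2: attacked by Rc2; f2: attacked by Nd1.
Legal moves for White: none.
In check with no legal moves → checkmate.

checkmate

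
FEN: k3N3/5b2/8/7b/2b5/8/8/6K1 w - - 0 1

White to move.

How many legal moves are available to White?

White to move; king on g1.
In check: no.
Legal moves: Ng7, Nc7+, Nf6, Nd6, Kh2, Kg2, Kf2, Kh1.
Count: 8.

8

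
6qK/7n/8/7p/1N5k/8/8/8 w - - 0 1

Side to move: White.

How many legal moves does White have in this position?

White to move; king on h8.
In check: yes, from the black queen on g8.
Legal moves: Kxg8.
Count: 1.

1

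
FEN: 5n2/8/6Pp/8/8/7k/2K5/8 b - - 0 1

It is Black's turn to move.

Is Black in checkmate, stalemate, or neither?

neither

Black to move; black king on h3.
In check: no.
Legal moves for Black: Nh7, Nd7, Nxg6, Ne6, Kh4, Kg4, Kg3, Kh2, Kg2, h5.
Black has 10 legal moves and is not in check → neither.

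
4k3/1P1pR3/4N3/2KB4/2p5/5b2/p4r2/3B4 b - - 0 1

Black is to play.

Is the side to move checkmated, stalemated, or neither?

Black to move; black king on e8.
In check: yes, from the white rook on e7.
Legal moves for Black: Kxe7.
Black is in check but has 1 legal move → neither.

neither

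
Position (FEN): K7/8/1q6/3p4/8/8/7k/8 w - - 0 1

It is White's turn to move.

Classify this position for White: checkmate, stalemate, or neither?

White to move; white king on a8.
In check: no.
King squares — a7: attacked by Qb6; b7: attacked by Qb6; b8: attacked by Qb6.
Legal moves for White: none.
Not in check and no legal moves → stalemate.

stalemate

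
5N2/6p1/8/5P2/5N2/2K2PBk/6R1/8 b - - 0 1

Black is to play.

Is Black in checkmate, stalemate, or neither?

Black to move; black king on h3.
In check: yes, from the white knight on f4.
King squares — g2: attacked by Nf4; h2: attacked by Rg2; g3: attacked by Rg2; g4: attacked by Pf3; h4: attacked by Bg3.
Legal moves for Black: none.
In check with no legal moves → checkmate.

checkmate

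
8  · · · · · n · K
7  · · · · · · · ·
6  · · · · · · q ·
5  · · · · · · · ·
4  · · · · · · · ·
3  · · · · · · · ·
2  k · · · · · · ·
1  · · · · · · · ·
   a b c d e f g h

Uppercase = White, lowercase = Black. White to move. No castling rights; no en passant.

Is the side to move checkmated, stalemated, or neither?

White to move; white king on h8.
In check: no.
King squares — g7: attacked by Qg6; h7: attacked by Qg6; g8: attacked by Qg6.
Legal moves for White: none.
Not in check and no legal moves → stalemate.

stalemate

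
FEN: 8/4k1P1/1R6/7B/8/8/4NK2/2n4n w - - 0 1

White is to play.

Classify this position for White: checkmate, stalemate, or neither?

neither

White to move; white king on f2.
In check: yes, from the black knight on h1.
King squares — e1: available; f1: available; g1: available; e2: own knight; g2: available; e3: available; f3: available; g3: attacked by Nh1.
Legal moves for White: Kf3, Ke3, Kg2, Kg1, Kf1, Ke1.
White is in check but has 6 legal moves → neither.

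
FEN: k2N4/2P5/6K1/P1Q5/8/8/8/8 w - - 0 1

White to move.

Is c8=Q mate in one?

yes

After c8=Q: black king on a8; in check: yes, from the white queen on c8.
King squares — a7: attacked by Qc5; b7: attacked by Qc8; b8: attacked by Qc8.
Black has no legal moves → checkmate.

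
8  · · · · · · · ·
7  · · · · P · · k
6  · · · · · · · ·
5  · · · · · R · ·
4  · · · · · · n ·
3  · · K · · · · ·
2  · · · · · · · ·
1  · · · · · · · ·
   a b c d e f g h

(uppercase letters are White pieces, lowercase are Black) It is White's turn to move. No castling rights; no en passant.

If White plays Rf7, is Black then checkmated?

After Rf7: black king on h7; in check: yes, from the white rook on f7.
Black has 4 legal replies: Kh8, Kg8, Kh6, Kg6.
In check but a legal move exists → not checkmate.

no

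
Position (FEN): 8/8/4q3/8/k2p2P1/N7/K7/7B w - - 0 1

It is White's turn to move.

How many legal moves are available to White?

5

White to move; king on a2.
In check: yes, from the black queen on e6.
Legal moves: Kb2, Kb1, Ka1, Nc4, Bd5.
Count: 5.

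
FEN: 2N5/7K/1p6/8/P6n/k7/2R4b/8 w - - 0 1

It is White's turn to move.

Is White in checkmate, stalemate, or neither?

neither

White to move; white king on h7.
In check: no.
Legal moves for White include: Ne7, Na7, Nd6, Nxb6, Kh8, Kg8, Kg7, Kh6, Rc7, Rc6, Rc5, Rc4, Rc3+, Rxh2, Rg2, Rf2, Re2, Rd2, ... (list truncated; more exist).
White has legal moves and is not in check → neither.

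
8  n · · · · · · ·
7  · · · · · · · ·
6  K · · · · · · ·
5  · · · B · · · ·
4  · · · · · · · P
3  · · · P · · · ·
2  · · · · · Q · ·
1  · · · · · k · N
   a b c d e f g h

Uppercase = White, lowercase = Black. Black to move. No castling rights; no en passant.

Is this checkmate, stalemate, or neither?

checkmate

Black to move; black king on f1.
In check: yes, from the white queen on f2.
King squares — e1: attacked by Qf2; g1: attacked by Qf2; e2: attacked by Qf2; f2: attacked by Nh1; g2: attacked by Qf2.
Legal moves for Black: none.
In check with no legal moves → checkmate.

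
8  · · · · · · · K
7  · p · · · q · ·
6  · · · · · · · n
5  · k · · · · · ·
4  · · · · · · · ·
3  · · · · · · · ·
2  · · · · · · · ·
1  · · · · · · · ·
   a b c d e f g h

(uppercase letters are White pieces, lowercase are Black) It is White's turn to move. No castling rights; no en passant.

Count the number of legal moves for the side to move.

White to move; king on h8.
In check: no.
Legal moves: none.
Count: 0.

0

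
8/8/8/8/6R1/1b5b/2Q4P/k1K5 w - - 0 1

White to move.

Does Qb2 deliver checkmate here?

yes

After Qb2: black king on a1; in check: yes, from the white queen on b2.
King squares — b1: attacked by Kc1; a2: attacked by Qb2; b2: attacked by Kc1.
Black has no legal moves → checkmate.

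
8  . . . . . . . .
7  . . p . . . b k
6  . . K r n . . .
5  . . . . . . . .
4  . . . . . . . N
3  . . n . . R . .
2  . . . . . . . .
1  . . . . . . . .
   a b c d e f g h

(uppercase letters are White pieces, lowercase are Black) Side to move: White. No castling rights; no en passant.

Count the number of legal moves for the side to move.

White to move; king on c6.
In check: yes, from the black rook on d6.
Legal moves: Kb7.
Count: 1.

1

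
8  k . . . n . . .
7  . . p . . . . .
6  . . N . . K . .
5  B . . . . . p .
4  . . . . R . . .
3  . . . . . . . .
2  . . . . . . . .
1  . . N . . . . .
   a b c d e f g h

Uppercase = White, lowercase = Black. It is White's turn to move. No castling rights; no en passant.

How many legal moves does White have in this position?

White to move; king on f6.
In check: yes, from the black knight on e8.
Legal moves: Kf7, Ke7, Kg6, Ke6, Kxg5, Kf5, Ke5, Rxe8+.
Count: 8.

8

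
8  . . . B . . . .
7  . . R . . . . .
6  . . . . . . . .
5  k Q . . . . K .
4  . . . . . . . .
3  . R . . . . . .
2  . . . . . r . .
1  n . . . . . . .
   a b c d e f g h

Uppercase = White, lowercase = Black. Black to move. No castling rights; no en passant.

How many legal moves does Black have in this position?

0

Black to move; king on a5.
In check: yes, from the white queen on b5.
Legal moves: none.
Count: 0.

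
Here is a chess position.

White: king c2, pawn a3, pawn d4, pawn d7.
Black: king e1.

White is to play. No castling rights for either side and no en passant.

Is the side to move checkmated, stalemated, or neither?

White to move; white king on c2.
In check: no.
Legal moves for White: Kd3, Kc3, Kb3, Kb2, Kc1, Kb1, d8=Q, d8=R, d8=B, d8=N, d5, a4.
White has 12 legal moves and is not in check → neither.

neither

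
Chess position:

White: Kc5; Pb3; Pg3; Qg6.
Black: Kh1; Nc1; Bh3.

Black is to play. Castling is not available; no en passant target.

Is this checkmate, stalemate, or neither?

neither

Black to move; black king on h1.
In check: no.
Legal moves for Black: Bc8, Bd7, Be6, Bf5, Bg4, Bg2, Bf1, Kh2, Kg2, Kg1, Nd3+, Nxb3+, Ne2, Na2.
Black has 14 legal moves and is not in check → neither.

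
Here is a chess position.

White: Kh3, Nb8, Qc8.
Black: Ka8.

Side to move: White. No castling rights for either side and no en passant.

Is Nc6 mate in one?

After Nc6: black king on a8; in check: yes, from the white queen on c8.
King squares — a7: attacked by Nc6; b7: attacked by Qc8; b8: attacked by Nc6.
Black has no legal moves → checkmate.

yes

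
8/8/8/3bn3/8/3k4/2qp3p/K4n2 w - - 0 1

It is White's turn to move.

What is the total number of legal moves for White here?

White to move; king on a1.
In check: no.
Legal moves: none.
Count: 0.

0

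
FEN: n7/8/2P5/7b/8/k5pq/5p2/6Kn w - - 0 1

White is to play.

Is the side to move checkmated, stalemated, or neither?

White to move; white king on g1.
In check: yes, from the black pawn on f2.
King squares — f1: attacked by Qh3; h1: attacked by Qh3; f2: attacked by Nh1; g2: attacked by Qh3; h2: attacked by Pg3.
Legal moves for White: none.
In check with no legal moves → checkmate.

checkmate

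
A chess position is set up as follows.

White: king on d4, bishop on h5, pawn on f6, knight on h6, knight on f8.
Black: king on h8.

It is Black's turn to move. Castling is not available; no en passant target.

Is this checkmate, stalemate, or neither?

stalemate

Black to move; black king on h8.
In check: no.
King squares — g7: attacked by Pf6; h7: attacked by Nf8; g8: attacked by Nh6.
Legal moves for Black: none.
Not in check and no legal moves → stalemate.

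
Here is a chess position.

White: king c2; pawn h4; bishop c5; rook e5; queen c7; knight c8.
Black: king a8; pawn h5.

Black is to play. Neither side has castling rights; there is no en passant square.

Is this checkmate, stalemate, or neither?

Black to move; black king on a8.
In check: no.
King squares — a7: attacked by Bc5; b7: attacked by Qc7; b8: attacked by Qc7.
Legal moves for Black: none.
Not in check and no legal moves → stalemate.

stalemate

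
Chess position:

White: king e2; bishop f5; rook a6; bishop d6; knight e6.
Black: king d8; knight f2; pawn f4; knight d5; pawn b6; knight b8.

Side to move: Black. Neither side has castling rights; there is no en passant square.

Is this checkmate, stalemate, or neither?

Black to move; black king on d8.
In check: yes, from the white knight on e6.
King squares — c7: attacked by Bd6; d7: available; e7: attacked by Bd6; c8: available; e8: available.
Legal moves for Black: Ke8, Kc8, Kd7.
Black is in check but has 3 legal moves → neither.

neither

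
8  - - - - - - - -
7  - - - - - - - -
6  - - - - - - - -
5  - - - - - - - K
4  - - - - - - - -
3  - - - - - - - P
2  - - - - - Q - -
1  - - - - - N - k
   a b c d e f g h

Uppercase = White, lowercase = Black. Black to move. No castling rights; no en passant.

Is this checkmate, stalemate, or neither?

Black to move; black king on h1.
In check: no.
King squares — g1: attacked by Qf2; g2: attacked by Qf2; h2: attacked by Nf1.
Legal moves for Black: none.
Not in check and no legal moves → stalemate.

stalemate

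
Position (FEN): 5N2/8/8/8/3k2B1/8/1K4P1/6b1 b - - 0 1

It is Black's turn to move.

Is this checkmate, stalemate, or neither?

Black to move; black king on d4.
In check: no.
Legal moves for Black: Ke5, Kd5, Kc5, Ke4, Kc4, Ke3, Kd3, Be3, Bh2, Bf2.
Black has 10 legal moves and is not in check → neither.

neither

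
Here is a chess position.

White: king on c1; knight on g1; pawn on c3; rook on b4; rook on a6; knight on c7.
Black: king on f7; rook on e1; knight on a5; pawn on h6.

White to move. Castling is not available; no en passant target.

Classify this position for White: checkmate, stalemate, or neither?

White to move; white king on c1.
In check: yes, from the black rook on e1.
Legal moves for White: Kd2, Kc2, Kb2.
White is in check but has 3 legal moves → neither.

neither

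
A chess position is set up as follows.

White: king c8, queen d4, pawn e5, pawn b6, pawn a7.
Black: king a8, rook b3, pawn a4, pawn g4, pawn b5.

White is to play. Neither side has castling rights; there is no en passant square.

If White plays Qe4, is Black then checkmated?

After Qe4: black king on a8; in check: yes, from the white queen on e4.
King squares — a7: attacked by Pb6; b7: attacked by Qe4; b8: attacked by Pa7.
Black has no legal moves → checkmate.

yes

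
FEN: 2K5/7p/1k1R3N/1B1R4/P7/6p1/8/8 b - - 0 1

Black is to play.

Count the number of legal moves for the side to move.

Black to move; king on b6.
In check: yes, from the white rook on d6.
Legal moves: Ka7, Ka5.
Count: 2.

2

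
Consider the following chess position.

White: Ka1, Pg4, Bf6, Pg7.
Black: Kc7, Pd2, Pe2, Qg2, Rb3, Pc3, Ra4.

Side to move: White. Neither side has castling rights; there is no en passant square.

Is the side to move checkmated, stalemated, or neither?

checkmate

White to move; white king on a1.
In check: yes, from the black rook on a4.
King squares — b1: attacked by Rb3; a2: attacked by Ra4; b2: attacked by Rb3.
Legal moves for White: none.
In check with no legal moves → checkmate.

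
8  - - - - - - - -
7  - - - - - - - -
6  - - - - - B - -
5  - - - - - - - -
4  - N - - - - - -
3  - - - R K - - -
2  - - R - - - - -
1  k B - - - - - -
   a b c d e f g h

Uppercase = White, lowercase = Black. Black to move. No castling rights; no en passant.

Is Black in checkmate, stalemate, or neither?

neither

Black to move; black king on a1.
In check: yes, from the white bishop on f6.
King squares — b1: available; a2: attacked by Bb1; b2: attacked by Rc2.
Legal moves for Black: Kxb1.
Black is in check but has 1 legal move → neither.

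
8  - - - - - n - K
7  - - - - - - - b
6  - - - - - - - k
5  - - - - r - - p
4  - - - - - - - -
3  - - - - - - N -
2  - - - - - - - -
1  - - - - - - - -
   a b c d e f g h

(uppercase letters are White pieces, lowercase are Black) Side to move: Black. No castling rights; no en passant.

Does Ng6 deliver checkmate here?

yes

After Ng6: white king on h8; in check: yes, from the black knight on g6.
King squares — g7: attacked by Kh6; h7: attacked by Kh6; g8: attacked by Bh7.
White has no legal moves → checkmate.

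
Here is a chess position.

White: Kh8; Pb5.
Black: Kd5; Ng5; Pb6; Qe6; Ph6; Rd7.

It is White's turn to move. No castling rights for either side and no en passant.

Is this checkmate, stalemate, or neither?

stalemate

White to move; white king on h8.
In check: no.
King squares — g7: attacked by Rd7; h7: attacked by Ng5; g8: attacked by Qe6.
Legal moves for White: none.
Not in check and no legal moves → stalemate.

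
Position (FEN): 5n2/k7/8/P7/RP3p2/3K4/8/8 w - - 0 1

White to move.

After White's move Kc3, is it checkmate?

After Kc3: black king on a7; in check: no.
Black is not in check, so this cannot be checkmate.

no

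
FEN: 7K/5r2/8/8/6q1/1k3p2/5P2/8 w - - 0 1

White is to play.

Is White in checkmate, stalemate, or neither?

White to move; white king on h8.
In check: no.
King squares — g7: attacked by Qg4; h7: attacked by Rf7; g8: attacked by Qg4.
Legal moves for White: none.
Not in check and no legal moves → stalemate.

stalemate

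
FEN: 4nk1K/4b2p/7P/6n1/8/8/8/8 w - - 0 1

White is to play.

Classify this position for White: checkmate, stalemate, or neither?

stalemate

White to move; white king on h8.
In check: no.
King squares — g7: attacked by Ne8; h7: attacked by Ng5; g8: attacked by Kf8.
Legal moves for White: none.
Not in check and no legal moves → stalemate.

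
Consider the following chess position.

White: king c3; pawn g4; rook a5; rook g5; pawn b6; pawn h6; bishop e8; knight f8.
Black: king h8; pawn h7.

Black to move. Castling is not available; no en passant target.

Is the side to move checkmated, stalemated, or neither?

Black to move; black king on h8.
In check: no.
King squares — g7: attacked by Rg5; h7: own pawn; g8: attacked by Rg5.
Legal moves for Black: none.
Not in check and no legal moves → stalemate.

stalemate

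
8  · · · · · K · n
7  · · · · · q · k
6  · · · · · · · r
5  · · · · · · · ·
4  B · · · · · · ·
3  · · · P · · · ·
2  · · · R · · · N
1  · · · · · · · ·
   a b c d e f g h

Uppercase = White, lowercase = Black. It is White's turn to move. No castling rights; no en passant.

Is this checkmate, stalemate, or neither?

checkmate

White to move; white king on f8.
In check: yes, from the black queen on f7.
King squares — e7: attacked by Qf7; f7: attacked by Nh8; g7: attacked by Qf7; e8: attacked by Qf7; g8: attacked by Qf7.
Legal moves for White: none.
In check with no legal moves → checkmate.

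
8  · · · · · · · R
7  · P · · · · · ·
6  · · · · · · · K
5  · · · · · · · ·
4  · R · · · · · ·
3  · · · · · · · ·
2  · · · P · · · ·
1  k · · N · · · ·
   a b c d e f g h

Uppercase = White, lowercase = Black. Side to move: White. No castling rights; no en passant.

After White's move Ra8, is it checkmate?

After Ra8: black king on a1; in check: yes, from the white rook on a8.
King squares — b1: attacked by Rb4; a2: attacked by Ra8; b2: attacked by Nd1.
Black has no legal moves → checkmate.

yes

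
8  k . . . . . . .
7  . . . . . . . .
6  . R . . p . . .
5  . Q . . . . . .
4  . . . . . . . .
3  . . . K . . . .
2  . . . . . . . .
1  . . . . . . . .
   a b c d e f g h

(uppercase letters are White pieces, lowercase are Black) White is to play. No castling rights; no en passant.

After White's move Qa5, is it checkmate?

After Qa5: black king on a8; in check: yes, from the white queen on a5.
King squares — a7: attacked by Qa5; b7: attacked by Rb6; b8: attacked by Rb6.
Black has no legal moves → checkmate.

yes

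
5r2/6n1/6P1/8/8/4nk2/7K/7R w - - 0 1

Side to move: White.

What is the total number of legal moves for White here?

White to move; king on h2.
In check: no.
Legal moves: Kh3, Kg1, Rg1, Rf1+, Re1, Rd1, Rc1, Rb1, Ra1.
Count: 9.

9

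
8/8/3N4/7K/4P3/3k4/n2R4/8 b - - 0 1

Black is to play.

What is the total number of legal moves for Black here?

3

Black to move; king on d3.
In check: yes, from the white rook on d2.
Legal moves: Ke3, Kc3, Kxd2.
Count: 3.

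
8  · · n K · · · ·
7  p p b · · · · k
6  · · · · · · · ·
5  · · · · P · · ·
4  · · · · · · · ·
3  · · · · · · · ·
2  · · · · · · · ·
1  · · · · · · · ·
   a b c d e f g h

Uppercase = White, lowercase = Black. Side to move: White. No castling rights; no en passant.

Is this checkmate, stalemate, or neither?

White to move; white king on d8.
In check: yes, from the black bishop on c7.
Legal moves for White: Ke8, Kxc8, Kd7, Kxc7.
White is in check but has 4 legal moves → neither.

neither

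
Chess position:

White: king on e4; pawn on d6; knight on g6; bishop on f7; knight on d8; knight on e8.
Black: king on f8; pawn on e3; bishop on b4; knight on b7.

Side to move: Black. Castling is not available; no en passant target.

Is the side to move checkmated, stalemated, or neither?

checkmate

Black to move; black king on f8.
In check: yes, from the white knight on g6.
King squares — e7: attacked by Pd6; f7: attacked by Nd8; g7: attacked by Ne8; e8: attacked by Bf7; g8: attacked by Bf7.
Legal moves for Black: none.
In check with no legal moves → checkmate.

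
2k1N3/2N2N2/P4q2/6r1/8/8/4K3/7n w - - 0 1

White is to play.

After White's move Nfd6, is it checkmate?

no

After Nfd6: black king on c8; in check: yes, from the white knight on d6.
Black has 4 legal replies: Kd8, Kb8, Kd7, Qxd6.
In check but a legal move exists → not checkmate.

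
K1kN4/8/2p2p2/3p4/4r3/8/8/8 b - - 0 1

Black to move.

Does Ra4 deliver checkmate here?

After Ra4: white king on a8; in check: yes, from the black rook on a4.
King squares — a7: attacked by Ra4; b7: attacked by Kc8; b8: attacked by Kc8.
White has no legal moves → checkmate.

yes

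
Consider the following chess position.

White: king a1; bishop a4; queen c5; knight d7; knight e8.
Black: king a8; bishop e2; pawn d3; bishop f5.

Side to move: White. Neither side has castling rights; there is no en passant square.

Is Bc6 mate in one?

yes

After Bc6: black king on a8; in check: yes, from the white bishop on c6.
King squares — a7: attacked by Qc5; b7: attacked by Bc6; b8: attacked by Nd7.
Black has no legal moves → checkmate.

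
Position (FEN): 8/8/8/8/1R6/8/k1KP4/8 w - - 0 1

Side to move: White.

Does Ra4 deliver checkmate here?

After Ra4: black king on a2; in check: yes, from the white rook on a4.
King squares — a1: attacked by Ra4; b1: attacked by Kc2; b2: attacked by Kc2; a3: attacked by Ra4; b3: attacked by Kc2.
Black has no legal moves → checkmate.

yes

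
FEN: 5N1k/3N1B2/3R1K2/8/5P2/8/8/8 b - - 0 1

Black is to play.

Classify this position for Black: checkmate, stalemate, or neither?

Black to move; black king on h8.
In check: no.
King squares — g7: attacked by Kf6; h7: attacked by Nf8; g8: attacked by Bf7.
Legal moves for Black: none.
Not in check and no legal moves → stalemate.

stalemate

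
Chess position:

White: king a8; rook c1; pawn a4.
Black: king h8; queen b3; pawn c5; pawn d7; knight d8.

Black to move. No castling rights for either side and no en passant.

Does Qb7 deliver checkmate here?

yes

After Qb7: white king on a8; in check: yes, from the black queen on b7.
King squares — a7: attacked by Qb7; b7: attacked by Nd8; b8: attacked by Qb7.
White has no legal moves → checkmate.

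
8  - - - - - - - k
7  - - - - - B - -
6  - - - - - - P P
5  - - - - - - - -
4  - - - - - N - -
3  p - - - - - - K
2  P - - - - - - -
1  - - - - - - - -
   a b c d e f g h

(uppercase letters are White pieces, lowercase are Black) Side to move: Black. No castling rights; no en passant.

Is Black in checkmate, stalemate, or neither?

stalemate

Black to move; black king on h8.
In check: no.
King squares — g7: attacked by Ph6; h7: attacked by Pg6; g8: attacked by Bf7.
Legal moves for Black: none.
Not in check and no legal moves → stalemate.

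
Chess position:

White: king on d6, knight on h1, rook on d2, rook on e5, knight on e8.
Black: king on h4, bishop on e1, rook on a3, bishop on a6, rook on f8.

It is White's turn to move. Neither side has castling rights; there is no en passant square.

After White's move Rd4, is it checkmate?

no

After Rd4: black king on h4; in check: yes, from the white rook on d4.
Black has 2 legal replies: Kh3, Rf4.
In check but a legal move exists → not checkmate.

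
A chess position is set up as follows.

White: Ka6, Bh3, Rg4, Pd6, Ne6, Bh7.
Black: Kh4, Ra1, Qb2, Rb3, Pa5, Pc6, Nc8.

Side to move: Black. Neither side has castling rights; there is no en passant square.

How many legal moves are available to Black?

Black to move; king on h4.
In check: yes, from the white rook on g4.
Legal moves: Kh5, Kxh3.
Count: 2.

2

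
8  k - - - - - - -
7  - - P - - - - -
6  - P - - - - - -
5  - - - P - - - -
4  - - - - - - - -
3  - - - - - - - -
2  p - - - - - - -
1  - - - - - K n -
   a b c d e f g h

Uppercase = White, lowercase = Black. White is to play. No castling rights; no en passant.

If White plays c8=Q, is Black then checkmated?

After c8=Q: black king on a8; in check: yes, from the white queen on c8.
King squares — a7: attacked by Pb6; b7: attacked by Qc8; b8: attacked by Qc8.
Black has no legal moves → checkmate.

yes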